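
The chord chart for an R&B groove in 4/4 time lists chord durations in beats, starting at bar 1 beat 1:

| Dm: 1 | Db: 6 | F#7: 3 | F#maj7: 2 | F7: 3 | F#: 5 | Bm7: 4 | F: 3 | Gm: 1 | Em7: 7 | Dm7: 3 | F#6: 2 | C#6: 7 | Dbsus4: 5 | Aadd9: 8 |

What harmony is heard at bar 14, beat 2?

Beat 2 of bar 14 is beat (14−1)×4 + 2 = 54 overall.
Running totals: Dm ends at 1, Db ends at 7, F#7 ends at 10, F#maj7 ends at 12, F7 ends at 15, F# ends at 20, Bm7 ends at 24, F ends at 27, Gm ends at 28, Em7 ends at 35, Dm7 ends at 38, F#6 ends at 40, C#6 ends at 47, Dbsus4 ends at 52, Aadd9 ends at 60.
Beat 54 falls within Aadd9.

Aadd9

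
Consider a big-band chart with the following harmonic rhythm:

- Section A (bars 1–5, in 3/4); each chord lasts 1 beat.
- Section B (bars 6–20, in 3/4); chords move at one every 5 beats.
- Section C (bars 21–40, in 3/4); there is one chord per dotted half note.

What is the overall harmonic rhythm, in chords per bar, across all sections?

A: 5 bars of 3 beats is 15 beats; at 1 beat each that's 15 chords.
B: 15 bars of 3 beats is 45 beats; at 5 beats each that's 9 chords.
C: 20 bars of 3 beats is 60 beats; at 3 beats each that's 20 chords.
Overall: 44 chords over 40 bars → 44/40 = 1.1 chords per bar.

1.1 chords per bar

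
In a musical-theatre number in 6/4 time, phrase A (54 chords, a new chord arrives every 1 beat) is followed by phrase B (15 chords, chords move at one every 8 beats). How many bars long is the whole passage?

A: 54 × 1 = 54 beats = 9 bars.
B: 15 × 8 = 120 beats = 20 bars.
Total: 9 + 20 = 29 bars.

29 bars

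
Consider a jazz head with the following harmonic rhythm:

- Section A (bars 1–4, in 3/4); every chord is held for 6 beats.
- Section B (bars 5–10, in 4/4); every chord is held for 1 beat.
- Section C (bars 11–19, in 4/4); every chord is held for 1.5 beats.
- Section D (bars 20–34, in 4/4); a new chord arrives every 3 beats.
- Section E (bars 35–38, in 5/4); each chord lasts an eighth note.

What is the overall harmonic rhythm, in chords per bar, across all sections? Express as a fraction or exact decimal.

55/19 chords per bar

A: 4 × 3 = 12 beats ÷ 6 = 2 chords.
B: 6 × 4 = 24 beats ÷ 1 = 24 chords.
C: 9 × 4 = 36 beats ÷ 1.5 = 24 chords.
D: 15 × 4 = 60 beats ÷ 3 = 20 chords.
E: 4 × 5 = 20 beats ÷ 0.5 = 40 chords.
Overall: 110 chords over 38 bars → 110/38 = 55/19 chords per bar.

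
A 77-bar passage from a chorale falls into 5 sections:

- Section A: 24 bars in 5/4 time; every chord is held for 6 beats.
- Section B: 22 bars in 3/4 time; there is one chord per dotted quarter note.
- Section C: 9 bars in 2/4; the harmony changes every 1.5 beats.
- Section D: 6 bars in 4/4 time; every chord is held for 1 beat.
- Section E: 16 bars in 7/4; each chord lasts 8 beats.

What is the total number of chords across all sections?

114 chords

A has 120 beats and chords last 6 each, so 20 chords.
B has 66 beats and chords last 1.5 each, so 44 chords.
C has 18 beats and chords last 1.5 each, so 12 chords.
D has 24 beats and chords last 1 each, so 24 chords.
E has 112 beats and chords last 8 each, so 14 chords.
Total: 20 + 44 + 12 + 24 + 14 = 114.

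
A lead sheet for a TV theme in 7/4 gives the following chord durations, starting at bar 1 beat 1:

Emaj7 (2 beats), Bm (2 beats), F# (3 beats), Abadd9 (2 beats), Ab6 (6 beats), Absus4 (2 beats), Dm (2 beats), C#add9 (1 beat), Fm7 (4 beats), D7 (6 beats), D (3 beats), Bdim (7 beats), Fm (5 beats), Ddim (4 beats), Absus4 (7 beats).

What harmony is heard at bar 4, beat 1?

Beat 1 of bar 4 is beat (4−1)×7 + 1 = 22 overall.
Running totals: Emaj7 ends at 2, Bm ends at 4, F# ends at 7, Abadd9 ends at 9, Ab6 ends at 15, Absus4 ends at 17, Dm ends at 19, C#add9 ends at 20, Fm7 ends at 24.
Beat 22 falls within Fm7.

Fm7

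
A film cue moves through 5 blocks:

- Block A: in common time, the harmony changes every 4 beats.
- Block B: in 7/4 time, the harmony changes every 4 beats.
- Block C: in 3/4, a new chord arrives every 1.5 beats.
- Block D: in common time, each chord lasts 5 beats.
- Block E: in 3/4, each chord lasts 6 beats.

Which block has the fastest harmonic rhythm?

Block C

A: 4/4 = 1 chord/bar.
B: 7/4 = 1.75 chords/bar.
C: 3/1.5 = 2 chords/bar.
D: 4/5 = 0.8 chords/bar.
E: 3/6 = 0.5 chords/bar.
Fastest is C at 2 chords/bar.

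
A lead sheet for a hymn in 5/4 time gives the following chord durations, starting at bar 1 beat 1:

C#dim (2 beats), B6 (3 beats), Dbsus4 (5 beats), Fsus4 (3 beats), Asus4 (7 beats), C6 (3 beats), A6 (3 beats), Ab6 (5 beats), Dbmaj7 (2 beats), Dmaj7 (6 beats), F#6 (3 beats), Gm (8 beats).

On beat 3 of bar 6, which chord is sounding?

Beat 3 of bar 6 is beat (6−1)×5 + 3 = 28 overall.
Running totals: C#dim ends at 2, B6 ends at 5, Dbsus4 ends at 10, Fsus4 ends at 13, Asus4 ends at 20, C6 ends at 23, A6 ends at 26, Ab6 ends at 31.
Beat 28 falls within Ab6.

Ab6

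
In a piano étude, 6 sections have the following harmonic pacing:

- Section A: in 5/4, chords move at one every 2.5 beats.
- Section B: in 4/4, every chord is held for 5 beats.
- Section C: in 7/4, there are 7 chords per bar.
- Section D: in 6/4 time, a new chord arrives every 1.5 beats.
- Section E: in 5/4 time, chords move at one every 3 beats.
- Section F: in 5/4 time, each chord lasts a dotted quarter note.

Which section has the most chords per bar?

Section C

A: 5 beats/bar ÷ 2.5 beats/chord = 2 chords/bar.
B: 4 beats/bar ÷ 5 beats/chord = 0.8 chords/bar.
C: 7 beats/bar ÷ 1 beat/chord = 7 chords/bar.
D: 6 beats/bar ÷ 1.5 beats/chord = 4 chords/bar.
E: 5 beats/bar ÷ 3 beats/chord = 5/3 chords/bar.
F: 5 beats/bar ÷ 1.5 beats/chord = 10/3 chords/bar.
Fastest is C at 7 chords/bar.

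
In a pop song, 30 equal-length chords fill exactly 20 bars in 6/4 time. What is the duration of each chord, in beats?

4 beats

20 bars × 6 beats/bar = 120 beats total.
120 beats ÷ 30 chords = 4 beats per chord.
(That is a whole note.)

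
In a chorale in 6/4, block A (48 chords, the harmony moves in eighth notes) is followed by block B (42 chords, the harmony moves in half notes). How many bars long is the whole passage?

A: 48 × 0.5 = 24 beats = 4 bars.
B: 42 × 2 = 84 beats = 14 bars.
Total: 4 + 14 = 18 bars.

18 bars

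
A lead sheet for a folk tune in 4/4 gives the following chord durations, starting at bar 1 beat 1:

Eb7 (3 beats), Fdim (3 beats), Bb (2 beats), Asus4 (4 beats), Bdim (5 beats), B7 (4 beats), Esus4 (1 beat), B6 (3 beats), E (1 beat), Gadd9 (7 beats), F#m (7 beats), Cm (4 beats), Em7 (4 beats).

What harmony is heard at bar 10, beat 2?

F#m

Beat 2 of bar 10 is beat (10−1)×4 + 2 = 38 overall.
Running totals: Eb7 ends at 3, Fdim ends at 6, Bb ends at 8, Asus4 ends at 12, Bdim ends at 17, B7 ends at 21, Esus4 ends at 22, B6 ends at 25, E ends at 26, Gadd9 ends at 33, F#m ends at 40.
Beat 38 falls within F#m.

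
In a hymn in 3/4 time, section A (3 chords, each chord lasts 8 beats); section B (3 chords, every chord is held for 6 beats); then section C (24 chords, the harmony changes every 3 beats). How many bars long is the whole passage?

A: 3 × 8 = 24 beats = 8 bars.
B: 3 × 6 = 18 beats = 6 bars.
C: 24 × 3 = 72 beats = 24 bars.
Total: 8 + 6 + 24 = 38 bars.

38 bars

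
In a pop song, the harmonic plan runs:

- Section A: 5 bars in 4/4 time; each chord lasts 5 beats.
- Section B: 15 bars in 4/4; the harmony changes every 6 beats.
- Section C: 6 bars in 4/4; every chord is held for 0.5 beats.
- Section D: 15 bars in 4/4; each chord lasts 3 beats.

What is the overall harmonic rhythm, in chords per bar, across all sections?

A: 5 bars of 4 beats is 20 beats; at 5 beats each that's 4 chords.
B: 15 bars of 4 beats is 60 beats; at 6 beats each that's 10 chords.
C: 6 bars of 4 beats is 24 beats; at 0.5 beats each that's 48 chords.
D: 15 bars of 4 beats is 60 beats; at 3 beats each that's 20 chords.
Overall: 82 chords over 41 bars → 82/41 = 2 chords per bar.

2 chords per bar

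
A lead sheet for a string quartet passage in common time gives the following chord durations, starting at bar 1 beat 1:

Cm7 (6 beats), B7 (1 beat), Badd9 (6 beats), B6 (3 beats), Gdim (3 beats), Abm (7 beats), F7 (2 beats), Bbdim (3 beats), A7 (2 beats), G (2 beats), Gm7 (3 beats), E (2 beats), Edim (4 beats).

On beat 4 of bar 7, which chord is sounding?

Beat 4 of bar 7 is beat (7−1)×4 + 4 = 28 overall.
Running totals: Cm7 ends at 6, B7 ends at 7, Badd9 ends at 13, B6 ends at 16, Gdim ends at 19, Abm ends at 26, F7 ends at 28.
Beat 28 falls within F7.

F7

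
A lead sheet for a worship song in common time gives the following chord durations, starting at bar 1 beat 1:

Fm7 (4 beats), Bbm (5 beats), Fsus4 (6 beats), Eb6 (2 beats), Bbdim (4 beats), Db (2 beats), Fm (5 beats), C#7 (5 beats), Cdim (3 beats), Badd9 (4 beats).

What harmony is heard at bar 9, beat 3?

Beat 3 of bar 9 is beat (9−1)×4 + 3 = 35 overall.
Running totals: Fm7 ends at 4, Bbm ends at 9, Fsus4 ends at 15, Eb6 ends at 17, Bbdim ends at 21, Db ends at 23, Fm ends at 28, C#7 ends at 33, Cdim ends at 36.
Beat 35 falls within Cdim.

Cdim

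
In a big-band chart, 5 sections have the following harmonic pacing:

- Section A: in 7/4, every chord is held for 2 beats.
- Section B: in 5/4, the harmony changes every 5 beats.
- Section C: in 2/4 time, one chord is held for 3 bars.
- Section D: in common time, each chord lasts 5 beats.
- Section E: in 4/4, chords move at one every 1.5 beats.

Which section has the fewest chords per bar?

Section C

A: each chord is 2 beats in 7/4, so 3.5 per bar.
B: each chord is 5 beats in 5/4, so 1 per bar.
C: each chord is 6 beats in 2/4, so 1/3 per bar.
D: each chord is 5 beats in 4/4, so 0.8 per bar.
E: each chord is 1.5 beats in 4/4, so 8/3 per bar.
Slowest is C at 1/3 chords/bar.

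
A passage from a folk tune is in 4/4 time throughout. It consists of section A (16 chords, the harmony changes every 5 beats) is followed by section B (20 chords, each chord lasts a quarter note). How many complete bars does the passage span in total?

A: 16 × 5 = 80 beats = 20 bars.
B: 20 × 1 = 20 beats = 5 bars.
Total: 20 + 5 = 25 bars.

25 bars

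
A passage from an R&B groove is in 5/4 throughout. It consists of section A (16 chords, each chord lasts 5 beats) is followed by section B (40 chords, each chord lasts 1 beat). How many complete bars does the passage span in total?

24 bars

A: 16 × 5 = 80 beats = 16 bars.
B: 40 × 1 = 40 beats = 8 bars.
Total: 16 + 8 = 24 bars.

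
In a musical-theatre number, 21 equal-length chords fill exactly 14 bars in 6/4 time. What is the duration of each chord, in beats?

14 bars × 6 beats/bar = 84 beats total.
84 beats ÷ 21 chords = 4 beats per chord.
(That is a whole note.)

4 beats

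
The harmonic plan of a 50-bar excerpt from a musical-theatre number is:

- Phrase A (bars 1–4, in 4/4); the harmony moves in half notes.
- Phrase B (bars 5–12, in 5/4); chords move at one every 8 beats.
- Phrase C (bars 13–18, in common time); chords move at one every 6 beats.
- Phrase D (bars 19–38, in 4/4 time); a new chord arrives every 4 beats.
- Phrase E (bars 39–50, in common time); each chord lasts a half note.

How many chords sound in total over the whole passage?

61 chords

A: 4·4 = 16 beats, 16/2 = 8 chords.
B: 8·5 = 40 beats, 40/8 = 5 chords.
C: 6·4 = 24 beats, 24/6 = 4 chords.
D: 20·4 = 80 beats, 80/4 = 20 chords.
E: 12·4 = 48 beats, 48/2 = 24 chords.
Total: 8 + 5 + 4 + 20 + 24 = 61.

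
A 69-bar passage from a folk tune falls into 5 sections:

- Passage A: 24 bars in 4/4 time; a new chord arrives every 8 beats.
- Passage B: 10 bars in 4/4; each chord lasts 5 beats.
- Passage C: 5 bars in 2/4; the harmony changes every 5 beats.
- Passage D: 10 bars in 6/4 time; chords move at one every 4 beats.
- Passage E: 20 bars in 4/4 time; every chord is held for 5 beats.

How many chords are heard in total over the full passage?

53 chords

A: 24·4 = 96 beats, 96/8 = 12 chords.
B: 10·4 = 40 beats, 40/5 = 8 chords.
C: 5·2 = 10 beats, 10/5 = 2 chords.
D: 10·6 = 60 beats, 60/4 = 15 chords.
E: 20·4 = 80 beats, 80/5 = 16 chords.
Total: 12 + 8 + 2 + 15 + 16 = 53.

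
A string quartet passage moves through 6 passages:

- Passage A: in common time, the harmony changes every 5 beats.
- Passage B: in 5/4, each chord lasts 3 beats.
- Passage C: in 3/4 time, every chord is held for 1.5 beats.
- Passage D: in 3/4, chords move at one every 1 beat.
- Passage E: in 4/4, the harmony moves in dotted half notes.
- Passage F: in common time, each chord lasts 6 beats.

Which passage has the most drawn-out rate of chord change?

Passage F

A: each chord is 5 beats in 4/4, so 0.8 per bar.
B: each chord is 3 beats in 5/4, so 5/3 per bar.
C: each chord is 1.5 beats in 3/4, so 2 per bar.
D: each chord is 1 beat in 3/4, so 3 per bar.
E: each chord is 3 beats in 4/4, so 4/3 per bar.
F: each chord is 6 beats in 4/4, so 2/3 per bar.
Slowest is F at 2/3 chords/bar.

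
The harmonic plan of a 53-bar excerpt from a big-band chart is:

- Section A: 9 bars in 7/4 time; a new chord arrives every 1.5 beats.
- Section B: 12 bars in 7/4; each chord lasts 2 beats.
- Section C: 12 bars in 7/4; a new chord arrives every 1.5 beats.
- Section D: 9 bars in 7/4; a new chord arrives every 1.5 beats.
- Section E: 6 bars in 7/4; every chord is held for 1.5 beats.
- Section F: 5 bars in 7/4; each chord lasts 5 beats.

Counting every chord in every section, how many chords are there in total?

A: 9 bars × 7 beats = 63 beats; 1.5 beats/chord → 42 chords.
B: 12 bars × 7 beats = 84 beats; 2 beats/chord → 42 chords.
C: 12 bars × 7 beats = 84 beats; 1.5 beats/chord → 56 chords.
D: 9 bars × 7 beats = 63 beats; 1.5 beats/chord → 42 chords.
E: 6 bars × 7 beats = 42 beats; 1.5 beats/chord → 28 chords.
F: 5 bars × 7 beats = 35 beats; 5 beats/chord → 7 chords.
Total: 42 + 42 + 56 + 42 + 28 + 7 = 217.

217 chords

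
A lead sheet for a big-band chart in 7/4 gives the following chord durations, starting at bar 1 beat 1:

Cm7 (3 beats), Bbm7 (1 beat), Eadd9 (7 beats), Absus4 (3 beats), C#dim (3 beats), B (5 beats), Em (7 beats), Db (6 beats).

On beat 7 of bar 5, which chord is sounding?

Db

Beat 7 of bar 5 is beat (5−1)×7 + 7 = 35 overall.
Running totals: Cm7 ends at 3, Bbm7 ends at 4, Eadd9 ends at 11, Absus4 ends at 14, C#dim ends at 17, B ends at 22, Em ends at 29, Db ends at 35.
Beat 35 falls within Db.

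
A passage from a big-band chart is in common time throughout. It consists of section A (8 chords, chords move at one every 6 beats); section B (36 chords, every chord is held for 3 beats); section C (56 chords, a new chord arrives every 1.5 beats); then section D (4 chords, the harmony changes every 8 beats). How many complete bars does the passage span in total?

68 bars

A: 8 × 6 = 48 beats = 12 bars.
B: 36 × 3 = 108 beats = 27 bars.
C: 56 × 1.5 = 84 beats = 21 bars.
D: 4 × 8 = 32 beats = 8 bars.
Total: 12 + 27 + 21 + 8 = 68 bars.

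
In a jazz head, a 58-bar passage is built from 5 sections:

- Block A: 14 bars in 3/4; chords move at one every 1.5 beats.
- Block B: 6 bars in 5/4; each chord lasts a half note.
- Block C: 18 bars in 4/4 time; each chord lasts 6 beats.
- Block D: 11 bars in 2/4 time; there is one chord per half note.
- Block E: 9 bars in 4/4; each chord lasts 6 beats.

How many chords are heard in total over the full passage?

A: 14 bars × 3 beats = 42 beats; 1.5 beats/chord → 28 chords.
B: 6 bars × 5 beats = 30 beats; 2 beats/chord → 15 chords.
C: 18 bars × 4 beats = 72 beats; 6 beats/chord → 12 chords.
D: 11 bars × 2 beats = 22 beats; 2 beats/chord → 11 chords.
E: 9 bars × 4 beats = 36 beats; 6 beats/chord → 6 chords.
Total: 28 + 15 + 12 + 11 + 6 = 72.

72 chords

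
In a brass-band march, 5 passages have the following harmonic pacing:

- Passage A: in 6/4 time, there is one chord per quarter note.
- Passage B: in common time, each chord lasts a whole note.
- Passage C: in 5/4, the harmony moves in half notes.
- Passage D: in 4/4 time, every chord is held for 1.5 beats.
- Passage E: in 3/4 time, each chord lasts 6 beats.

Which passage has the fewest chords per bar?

A: 6 beats/bar ÷ 1 beat/chord = 6 chords/bar.
B: 4 beats/bar ÷ 4 beats/chord = 1 chord/bar.
C: 5 beats/bar ÷ 2 beats/chord = 2.5 chords/bar.
D: 4 beats/bar ÷ 1.5 beats/chord = 8/3 chords/bar.
E: 3 beats/bar ÷ 6 beats/chord = 0.5 chords/bar.
Slowest is E at 0.5 chords/bar.

Passage E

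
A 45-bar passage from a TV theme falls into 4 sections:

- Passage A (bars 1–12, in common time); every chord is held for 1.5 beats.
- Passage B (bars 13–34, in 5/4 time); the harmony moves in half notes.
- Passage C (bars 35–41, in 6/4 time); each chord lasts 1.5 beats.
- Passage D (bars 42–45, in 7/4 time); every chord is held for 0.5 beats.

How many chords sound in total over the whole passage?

171 chords

A: 12 bars × 4 beats = 48 beats; 1.5 beats/chord → 32 chords.
B: 22 bars × 5 beats = 110 beats; 2 beats/chord → 55 chords.
C: 7 bars × 6 beats = 42 beats; 1.5 beats/chord → 28 chords.
D: 4 bars × 7 beats = 28 beats; 0.5 beats/chord → 56 chords.
Total: 32 + 55 + 28 + 56 = 171.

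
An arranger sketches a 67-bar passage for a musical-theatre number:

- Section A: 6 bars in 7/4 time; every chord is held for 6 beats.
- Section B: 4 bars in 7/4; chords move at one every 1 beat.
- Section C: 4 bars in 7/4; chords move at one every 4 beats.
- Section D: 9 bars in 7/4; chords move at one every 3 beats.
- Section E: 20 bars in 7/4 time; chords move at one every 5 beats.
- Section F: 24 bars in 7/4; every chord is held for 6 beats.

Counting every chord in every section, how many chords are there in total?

119 chords

A has 42 beats and chords last 6 each, so 7 chords.
B has 28 beats and chords last 1 each, so 28 chords.
C has 28 beats and chords last 4 each, so 7 chords.
D has 63 beats and chords last 3 each, so 21 chords.
E has 140 beats and chords last 5 each, so 28 chords.
F has 168 beats and chords last 6 each, so 28 chords.
Total: 7 + 28 + 7 + 21 + 28 + 28 = 119.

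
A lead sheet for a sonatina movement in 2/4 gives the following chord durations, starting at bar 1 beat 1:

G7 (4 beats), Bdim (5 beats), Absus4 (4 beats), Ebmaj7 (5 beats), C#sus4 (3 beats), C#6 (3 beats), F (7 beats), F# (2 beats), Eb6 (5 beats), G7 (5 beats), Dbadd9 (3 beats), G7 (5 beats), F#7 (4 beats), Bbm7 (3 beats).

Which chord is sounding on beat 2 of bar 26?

F#7

Beat 2 of bar 26 is beat (26−1)×2 + 2 = 52 overall.
Running totals: G7 ends at 4, Bdim ends at 9, Absus4 ends at 13, Ebmaj7 ends at 18, C#sus4 ends at 21, C#6 ends at 24, F ends at 31, F# ends at 33, Eb6 ends at 38, G7 ends at 43, Dbadd9 ends at 46, G7 ends at 51, F#7 ends at 55.
Beat 52 falls within F#7.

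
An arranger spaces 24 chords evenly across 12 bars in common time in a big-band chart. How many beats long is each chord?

2 beats

12 bars × 4 beats/bar = 48 beats total.
48 beats ÷ 24 chords = 2 beats per chord.
(That is a half note.)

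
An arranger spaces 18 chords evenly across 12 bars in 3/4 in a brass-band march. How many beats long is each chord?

12 bars × 3 beats/bar = 36 beats total.
36 beats ÷ 18 chords = 2 beats per chord.
(That is a half note.)

2 beats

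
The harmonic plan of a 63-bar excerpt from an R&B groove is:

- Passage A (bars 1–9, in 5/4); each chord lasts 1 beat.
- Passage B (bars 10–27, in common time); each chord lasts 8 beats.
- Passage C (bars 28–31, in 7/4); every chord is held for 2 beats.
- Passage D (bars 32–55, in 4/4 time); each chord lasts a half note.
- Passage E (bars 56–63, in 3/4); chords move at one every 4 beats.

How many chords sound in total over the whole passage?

A has 45 beats and chords last 1 each, so 45 chords.
B has 72 beats and chords last 8 each, so 9 chords.
C has 28 beats and chords last 2 each, so 14 chords.
D has 96 beats and chords last 2 each, so 48 chords.
E has 24 beats and chords last 4 each, so 6 chords.
Total: 45 + 9 + 14 + 48 + 6 = 122.

122 chords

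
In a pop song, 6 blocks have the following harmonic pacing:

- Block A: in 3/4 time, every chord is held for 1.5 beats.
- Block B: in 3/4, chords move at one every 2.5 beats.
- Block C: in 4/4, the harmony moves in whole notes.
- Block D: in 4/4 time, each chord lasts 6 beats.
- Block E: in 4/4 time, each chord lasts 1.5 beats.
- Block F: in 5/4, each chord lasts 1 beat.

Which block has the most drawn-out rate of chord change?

Block D

A: each chord is 1.5 beats in 3/4, so 2 per bar.
B: each chord is 2.5 beats in 3/4, so 1.2 per bar.
C: each chord is 4 beats in 4/4, so 1 per bar.
D: each chord is 6 beats in 4/4, so 2/3 per bar.
E: each chord is 1.5 beats in 4/4, so 8/3 per bar.
F: each chord is 1 beat in 5/4, so 5 per bar.
Slowest is D at 2/3 chords/bar.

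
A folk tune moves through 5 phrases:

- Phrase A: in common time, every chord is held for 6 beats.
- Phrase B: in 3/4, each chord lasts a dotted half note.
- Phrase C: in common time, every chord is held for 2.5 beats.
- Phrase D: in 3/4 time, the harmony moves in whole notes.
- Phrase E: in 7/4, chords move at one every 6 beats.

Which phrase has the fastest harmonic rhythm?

A: each chord is 6 beats in 4/4, so 2/3 per bar.
B: each chord is 3 beats in 3/4, so 1 per bar.
C: each chord is 2.5 beats in 4/4, so 1.6 per bar.
D: each chord is 4 beats in 3/4, so 0.75 per bar.
E: each chord is 6 beats in 7/4, so 7/6 per bar.
Fastest is C at 1.6 chords/bar.

Phrase C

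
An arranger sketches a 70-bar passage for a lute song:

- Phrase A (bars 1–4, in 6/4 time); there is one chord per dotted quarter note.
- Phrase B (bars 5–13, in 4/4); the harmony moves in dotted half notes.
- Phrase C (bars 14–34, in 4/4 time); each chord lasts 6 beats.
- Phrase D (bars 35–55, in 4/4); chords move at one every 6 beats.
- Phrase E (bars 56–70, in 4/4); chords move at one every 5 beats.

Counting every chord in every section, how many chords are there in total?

68 chords

A: 4·6 = 24 beats, 24/1.5 = 16 chords.
B: 9·4 = 36 beats, 36/3 = 12 chords.
C: 21·4 = 84 beats, 84/6 = 14 chords.
D: 21·4 = 84 beats, 84/6 = 14 chords.
E: 15·4 = 60 beats, 60/5 = 12 chords.
Total: 16 + 12 + 14 + 14 + 12 = 68.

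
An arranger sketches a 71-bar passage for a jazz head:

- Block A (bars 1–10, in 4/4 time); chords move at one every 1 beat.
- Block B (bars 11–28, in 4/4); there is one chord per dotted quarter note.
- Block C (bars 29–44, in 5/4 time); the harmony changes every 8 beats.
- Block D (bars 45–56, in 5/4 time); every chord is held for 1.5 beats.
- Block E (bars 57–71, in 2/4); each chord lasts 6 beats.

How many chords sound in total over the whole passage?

A: 10·4 = 40 beats, 40/1 = 40 chords.
B: 18·4 = 72 beats, 72/1.5 = 48 chords.
C: 16·5 = 80 beats, 80/8 = 10 chords.
D: 12·5 = 60 beats, 60/1.5 = 40 chords.
E: 15·2 = 30 beats, 30/6 = 5 chords.
Total: 40 + 48 + 10 + 40 + 5 = 143.

143 chords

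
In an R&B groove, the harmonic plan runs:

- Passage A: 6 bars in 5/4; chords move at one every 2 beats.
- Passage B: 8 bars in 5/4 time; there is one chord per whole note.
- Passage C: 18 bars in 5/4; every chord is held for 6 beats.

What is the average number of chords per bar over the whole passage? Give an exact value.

1.25 chords per bar

A: 6 × 5 = 30 beats ÷ 2 = 15 chords.
B: 8 × 5 = 40 beats ÷ 4 = 10 chords.
C: 18 × 5 = 90 beats ÷ 6 = 15 chords.
Overall: 40 chords over 32 bars → 40/32 = 1.25 chords per bar.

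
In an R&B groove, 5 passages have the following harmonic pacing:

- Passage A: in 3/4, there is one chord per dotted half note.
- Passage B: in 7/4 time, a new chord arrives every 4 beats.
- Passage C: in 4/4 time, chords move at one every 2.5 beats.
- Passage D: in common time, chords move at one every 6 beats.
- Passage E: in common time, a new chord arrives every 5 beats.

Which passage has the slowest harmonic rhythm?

A: 3/3 = 1 chord/bar.
B: 7/4 = 1.75 chords/bar.
C: 4/2.5 = 1.6 chords/bar.
D: 4/6 = 2/3 chords/bar.
E: 4/5 = 0.8 chords/bar.
Slowest is D at 2/3 chords/bar.

Passage D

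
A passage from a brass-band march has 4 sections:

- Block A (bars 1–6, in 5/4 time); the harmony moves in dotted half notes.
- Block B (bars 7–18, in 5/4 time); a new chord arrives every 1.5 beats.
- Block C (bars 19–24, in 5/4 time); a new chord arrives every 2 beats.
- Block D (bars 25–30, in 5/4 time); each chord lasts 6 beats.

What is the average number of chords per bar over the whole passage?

7/3 chords per bar

A: 6 bars of 5 beats is 30 beats; at 3 beats each that's 10 chords.
B: 12 bars of 5 beats is 60 beats; at 1.5 beats each that's 40 chords.
C: 6 bars of 5 beats is 30 beats; at 2 beats each that's 15 chords.
D: 6 bars of 5 beats is 30 beats; at 6 beats each that's 5 chords.
Overall: 70 chords over 30 bars → 70/30 = 7/3 chords per bar.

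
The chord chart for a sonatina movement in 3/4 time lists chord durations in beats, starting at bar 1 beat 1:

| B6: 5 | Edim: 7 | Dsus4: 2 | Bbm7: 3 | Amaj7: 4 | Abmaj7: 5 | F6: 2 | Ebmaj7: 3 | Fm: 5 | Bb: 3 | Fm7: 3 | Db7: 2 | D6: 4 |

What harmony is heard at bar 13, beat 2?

Bb

Beat 2 of bar 13 is beat (13−1)×3 + 2 = 38 overall.
Running totals: B6 ends at 5, Edim ends at 12, Dsus4 ends at 14, Bbm7 ends at 17, Amaj7 ends at 21, Abmaj7 ends at 26, F6 ends at 28, Ebmaj7 ends at 31, Fm ends at 36, Bb ends at 39.
Beat 38 falls within Bb.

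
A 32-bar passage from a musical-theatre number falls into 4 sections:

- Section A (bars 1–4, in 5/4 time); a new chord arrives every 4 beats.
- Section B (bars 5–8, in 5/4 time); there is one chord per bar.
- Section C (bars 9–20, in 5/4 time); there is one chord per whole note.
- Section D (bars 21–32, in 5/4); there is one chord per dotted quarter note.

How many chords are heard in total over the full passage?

64 chords

A: 4 bars × 5 beats = 20 beats; 4 beats/chord → 5 chords.
B: 4 bars × 5 beats = 20 beats; 5 beats/chord → 4 chords.
C: 12 bars × 5 beats = 60 beats; 4 beats/chord → 15 chords.
D: 12 bars × 5 beats = 60 beats; 1.5 beats/chord → 40 chords.
Total: 5 + 4 + 15 + 40 = 64.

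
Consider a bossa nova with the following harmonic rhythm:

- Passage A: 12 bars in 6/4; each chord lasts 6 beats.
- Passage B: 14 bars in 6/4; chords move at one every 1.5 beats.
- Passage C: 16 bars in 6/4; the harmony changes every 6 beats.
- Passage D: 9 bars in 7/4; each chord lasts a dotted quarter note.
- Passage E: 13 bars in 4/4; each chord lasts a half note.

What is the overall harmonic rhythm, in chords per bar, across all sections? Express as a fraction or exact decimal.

2.375 chords per bar

A: 12 × 6 = 72 beats ÷ 6 = 12 chords.
B: 14 × 6 = 84 beats ÷ 1.5 = 56 chords.
C: 16 × 6 = 96 beats ÷ 6 = 16 chords.
D: 9 × 7 = 63 beats ÷ 1.5 = 42 chords.
E: 13 × 4 = 52 beats ÷ 2 = 26 chords.
Overall: 152 chords over 64 bars → 152/64 = 2.375 chords per bar.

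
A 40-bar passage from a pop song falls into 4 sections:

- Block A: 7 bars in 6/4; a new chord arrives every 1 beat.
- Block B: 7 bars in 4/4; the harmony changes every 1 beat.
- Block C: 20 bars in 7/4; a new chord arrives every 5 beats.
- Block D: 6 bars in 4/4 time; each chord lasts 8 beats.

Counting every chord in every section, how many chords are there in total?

101 chords

A has 42 beats and chords last 1 each, so 42 chords.
B has 28 beats and chords last 1 each, so 28 chords.
C has 140 beats and chords last 5 each, so 28 chords.
D has 24 beats and chords last 8 each, so 3 chords.
Total: 42 + 28 + 28 + 3 = 101.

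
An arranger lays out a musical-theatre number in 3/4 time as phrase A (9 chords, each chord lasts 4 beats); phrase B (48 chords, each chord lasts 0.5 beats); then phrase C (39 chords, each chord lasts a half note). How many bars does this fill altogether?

A: 9 × 4 = 36 beats = 12 bars.
B: 48 × 0.5 = 24 beats = 8 bars.
C: 39 × 2 = 78 beats = 26 bars.
Total: 12 + 8 + 26 = 46 bars.

46 bars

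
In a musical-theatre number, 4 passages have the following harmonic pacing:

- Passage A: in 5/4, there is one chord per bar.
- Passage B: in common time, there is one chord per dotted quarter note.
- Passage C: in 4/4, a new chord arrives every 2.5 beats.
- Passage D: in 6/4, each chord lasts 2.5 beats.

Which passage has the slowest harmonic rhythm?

Passage A

A: each chord is 5 beats in 5/4, so 1 per bar.
B: each chord is 1.5 beats in 4/4, so 8/3 per bar.
C: each chord is 2.5 beats in 4/4, so 1.6 per bar.
D: each chord is 2.5 beats in 6/4, so 2.4 per bar.
Slowest is A at 1 chords/bar.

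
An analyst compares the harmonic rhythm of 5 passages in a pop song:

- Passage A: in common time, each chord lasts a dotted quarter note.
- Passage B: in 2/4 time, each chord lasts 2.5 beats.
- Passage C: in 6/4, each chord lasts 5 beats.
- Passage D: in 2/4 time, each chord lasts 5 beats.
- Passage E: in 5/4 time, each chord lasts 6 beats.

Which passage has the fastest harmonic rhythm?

Passage A

A: each chord is 1.5 beats in 4/4, so 8/3 per bar.
B: each chord is 2.5 beats in 2/4, so 0.8 per bar.
C: each chord is 5 beats in 6/4, so 1.2 per bar.
D: each chord is 5 beats in 2/4, so 0.4 per bar.
E: each chord is 6 beats in 5/4, so 5/6 per bar.
Fastest is A at 8/3 chords/bar.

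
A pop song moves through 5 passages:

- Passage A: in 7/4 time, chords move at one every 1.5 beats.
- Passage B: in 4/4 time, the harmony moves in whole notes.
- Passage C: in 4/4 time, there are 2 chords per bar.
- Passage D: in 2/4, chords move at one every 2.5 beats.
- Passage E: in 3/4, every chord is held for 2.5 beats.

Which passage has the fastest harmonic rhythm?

A: each chord is 1.5 beats in 7/4, so 14/3 per bar.
B: each chord is 4 beats in 4/4, so 1 per bar.
C: each chord is 2 beats in 4/4, so 2 per bar.
D: each chord is 2.5 beats in 2/4, so 0.8 per bar.
E: each chord is 2.5 beats in 3/4, so 1.2 per bar.
Fastest is A at 14/3 chords/bar.

Passage A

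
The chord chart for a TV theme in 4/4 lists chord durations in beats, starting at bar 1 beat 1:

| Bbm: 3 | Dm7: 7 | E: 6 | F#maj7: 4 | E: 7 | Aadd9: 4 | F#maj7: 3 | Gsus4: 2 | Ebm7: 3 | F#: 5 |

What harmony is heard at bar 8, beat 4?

F#maj7

Beat 4 of bar 8 is beat (8−1)×4 + 4 = 32 overall.
Running totals: Bbm ends at 3, Dm7 ends at 10, E ends at 16, F#maj7 ends at 20, E ends at 27, Aadd9 ends at 31, F#maj7 ends at 34.
Beat 32 falls within F#maj7.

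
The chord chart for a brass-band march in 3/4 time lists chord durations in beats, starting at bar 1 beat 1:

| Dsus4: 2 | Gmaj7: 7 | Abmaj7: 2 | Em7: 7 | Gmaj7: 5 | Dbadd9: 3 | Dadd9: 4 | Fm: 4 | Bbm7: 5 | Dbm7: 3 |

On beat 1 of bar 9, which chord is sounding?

Dbadd9

Beat 1 of bar 9 is beat (9−1)×3 + 1 = 25 overall.
Running totals: Dsus4 ends at 2, Gmaj7 ends at 9, Abmaj7 ends at 11, Em7 ends at 18, Gmaj7 ends at 23, Dbadd9 ends at 26.
Beat 25 falls within Dbadd9.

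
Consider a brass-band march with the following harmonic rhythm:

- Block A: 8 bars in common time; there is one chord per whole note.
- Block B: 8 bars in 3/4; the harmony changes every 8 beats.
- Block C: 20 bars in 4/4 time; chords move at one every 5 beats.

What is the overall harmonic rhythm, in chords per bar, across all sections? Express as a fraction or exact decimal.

A: 8 bars of 4 beats is 32 beats; at 4 beats each that's 8 chords.
B: 8 bars of 3 beats is 24 beats; at 8 beats each that's 3 chords.
C: 20 bars of 4 beats is 80 beats; at 5 beats each that's 16 chords.
Overall: 27 chords over 36 bars → 27/36 = 0.75 chords per bar.

0.75 chords per bar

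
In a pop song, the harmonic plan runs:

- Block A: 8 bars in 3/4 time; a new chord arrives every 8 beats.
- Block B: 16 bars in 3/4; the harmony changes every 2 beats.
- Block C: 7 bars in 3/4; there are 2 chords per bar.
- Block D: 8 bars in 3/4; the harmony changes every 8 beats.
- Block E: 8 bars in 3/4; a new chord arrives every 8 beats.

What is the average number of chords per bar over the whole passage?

A: 8 × 3 = 24 beats ÷ 8 = 3 chords.
B: 16 × 3 = 48 beats ÷ 2 = 24 chords.
C: 7 × 3 = 21 beats ÷ 1.5 = 14 chords.
D: 8 × 3 = 24 beats ÷ 8 = 3 chords.
E: 8 × 3 = 24 beats ÷ 8 = 3 chords.
Overall: 47 chords over 47 bars → 47/47 = 1 chords per bar.

1 chords per bar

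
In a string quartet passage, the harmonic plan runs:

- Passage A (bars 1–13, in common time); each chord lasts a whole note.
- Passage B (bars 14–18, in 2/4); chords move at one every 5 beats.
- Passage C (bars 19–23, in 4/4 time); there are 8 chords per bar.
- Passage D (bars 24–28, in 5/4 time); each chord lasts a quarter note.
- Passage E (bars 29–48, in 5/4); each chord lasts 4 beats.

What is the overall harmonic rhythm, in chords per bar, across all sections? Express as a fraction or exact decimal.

35/16 chords per bar

A: 13 × 4 = 52 beats ÷ 4 = 13 chords.
B: 5 × 2 = 10 beats ÷ 5 = 2 chords.
C: 5 × 4 = 20 beats ÷ 0.5 = 40 chords.
D: 5 × 5 = 25 beats ÷ 1 = 25 chords.
E: 20 × 5 = 100 beats ÷ 4 = 25 chords.
Overall: 105 chords over 48 bars → 105/48 = 35/16 chords per bar.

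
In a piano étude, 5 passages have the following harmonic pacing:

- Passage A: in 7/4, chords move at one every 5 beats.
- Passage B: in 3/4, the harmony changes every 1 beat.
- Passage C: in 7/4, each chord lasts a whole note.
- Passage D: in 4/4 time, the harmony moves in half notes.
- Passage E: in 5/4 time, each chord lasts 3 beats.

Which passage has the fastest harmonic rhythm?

Passage B

A: 7/5 = 1.4 chords/bar.
B: 3/1 = 3 chords/bar.
C: 7/4 = 1.75 chords/bar.
D: 4/2 = 2 chords/bar.
E: 5/3 = 5/3 chords/bar.
Fastest is B at 3 chords/bar.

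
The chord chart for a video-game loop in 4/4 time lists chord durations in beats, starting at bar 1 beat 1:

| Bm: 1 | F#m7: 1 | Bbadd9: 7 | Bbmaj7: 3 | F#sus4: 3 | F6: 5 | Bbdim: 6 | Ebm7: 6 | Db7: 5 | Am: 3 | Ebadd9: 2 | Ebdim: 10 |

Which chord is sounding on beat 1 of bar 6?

Beat 1 of bar 6 is beat (6−1)×4 + 1 = 21 overall.
Running totals: Bm ends at 1, F#m7 ends at 2, Bbadd9 ends at 9, Bbmaj7 ends at 12, F#sus4 ends at 15, F6 ends at 20, Bbdim ends at 26.
Beat 21 falls within Bbdim.

Bbdim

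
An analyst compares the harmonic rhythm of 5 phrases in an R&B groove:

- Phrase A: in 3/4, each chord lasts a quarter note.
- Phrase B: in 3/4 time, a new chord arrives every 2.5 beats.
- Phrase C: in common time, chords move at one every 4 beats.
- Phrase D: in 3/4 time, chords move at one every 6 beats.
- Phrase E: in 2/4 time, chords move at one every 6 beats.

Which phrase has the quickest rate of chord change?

Phrase A

A: 3 beats/bar ÷ 1 beat/chord = 3 chords/bar.
B: 3 beats/bar ÷ 2.5 beats/chord = 1.2 chords/bar.
C: 4 beats/bar ÷ 4 beats/chord = 1 chord/bar.
D: 3 beats/bar ÷ 6 beats/chord = 0.5 chords/bar.
E: 2 beats/bar ÷ 6 beats/chord = 1/3 chords/bar.
Fastest is A at 3 chords/bar.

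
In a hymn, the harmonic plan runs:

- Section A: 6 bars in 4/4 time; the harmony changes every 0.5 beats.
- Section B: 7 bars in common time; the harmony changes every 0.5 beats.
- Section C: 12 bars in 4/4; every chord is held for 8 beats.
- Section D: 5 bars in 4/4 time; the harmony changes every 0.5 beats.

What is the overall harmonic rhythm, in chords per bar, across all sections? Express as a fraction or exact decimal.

5 chords per bar

A: 6 bars of 4 beats is 24 beats; at 0.5 beats each that's 48 chords.
B: 7 bars of 4 beats is 28 beats; at 0.5 beats each that's 56 chords.
C: 12 bars of 4 beats is 48 beats; at 8 beats each that's 6 chords.
D: 5 bars of 4 beats is 20 beats; at 0.5 beats each that's 40 chords.
Overall: 150 chords over 30 bars → 150/30 = 5 chords per bar.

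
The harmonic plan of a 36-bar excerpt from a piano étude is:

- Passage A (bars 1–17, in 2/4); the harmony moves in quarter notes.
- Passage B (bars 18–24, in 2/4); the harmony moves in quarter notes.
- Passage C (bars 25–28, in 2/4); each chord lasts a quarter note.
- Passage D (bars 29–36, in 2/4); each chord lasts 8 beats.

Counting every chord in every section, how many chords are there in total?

58 chords

A: 17·2 = 34 beats, 34/1 = 34 chords.
B: 7·2 = 14 beats, 14/1 = 14 chords.
C: 4·2 = 8 beats, 8/1 = 8 chords.
D: 8·2 = 16 beats, 16/8 = 2 chords.
Total: 34 + 14 + 8 + 2 = 58.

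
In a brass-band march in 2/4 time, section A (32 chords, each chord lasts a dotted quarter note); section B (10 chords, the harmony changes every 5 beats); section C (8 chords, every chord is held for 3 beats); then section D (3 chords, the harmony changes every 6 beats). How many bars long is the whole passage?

70 bars

A: 32 × 1.5 = 48 beats = 24 bars.
B: 10 × 5 = 50 beats = 25 bars.
C: 8 × 3 = 24 beats = 12 bars.
D: 3 × 6 = 18 beats = 9 bars.
Total: 24 + 25 + 12 + 9 = 70 bars.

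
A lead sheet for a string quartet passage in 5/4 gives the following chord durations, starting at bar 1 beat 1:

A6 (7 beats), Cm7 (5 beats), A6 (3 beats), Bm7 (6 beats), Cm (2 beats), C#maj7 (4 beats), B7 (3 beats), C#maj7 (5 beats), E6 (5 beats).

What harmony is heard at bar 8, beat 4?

E6

Beat 4 of bar 8 is beat (8−1)×5 + 4 = 39 overall.
Running totals: A6 ends at 7, Cm7 ends at 12, A6 ends at 15, Bm7 ends at 21, Cm ends at 23, C#maj7 ends at 27, B7 ends at 30, C#maj7 ends at 35, E6 ends at 40.
Beat 39 falls within E6.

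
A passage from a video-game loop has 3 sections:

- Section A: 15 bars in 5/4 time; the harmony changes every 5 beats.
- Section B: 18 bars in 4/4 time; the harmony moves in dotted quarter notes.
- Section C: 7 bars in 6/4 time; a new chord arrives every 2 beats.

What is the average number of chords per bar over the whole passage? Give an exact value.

2.1 chords per bar

A: 15 × 5 = 75 beats ÷ 5 = 15 chords.
B: 18 × 4 = 72 beats ÷ 1.5 = 48 chords.
C: 7 × 6 = 42 beats ÷ 2 = 21 chords.
Overall: 84 chords over 40 bars → 84/40 = 2.1 chords per bar.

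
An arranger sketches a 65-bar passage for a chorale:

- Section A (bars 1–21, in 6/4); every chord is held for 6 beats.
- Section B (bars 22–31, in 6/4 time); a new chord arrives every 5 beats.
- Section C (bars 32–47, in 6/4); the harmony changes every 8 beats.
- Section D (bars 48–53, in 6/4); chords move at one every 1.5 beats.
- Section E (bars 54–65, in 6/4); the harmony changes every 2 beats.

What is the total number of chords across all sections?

A: 21 bars × 6 beats = 126 beats; 6 beats/chord → 21 chords.
B: 10 bars × 6 beats = 60 beats; 5 beats/chord → 12 chords.
C: 16 bars × 6 beats = 96 beats; 8 beats/chord → 12 chords.
D: 6 bars × 6 beats = 36 beats; 1.5 beats/chord → 24 chords.
E: 12 bars × 6 beats = 72 beats; 2 beats/chord → 36 chords.
Total: 21 + 12 + 12 + 24 + 36 = 105.

105 chords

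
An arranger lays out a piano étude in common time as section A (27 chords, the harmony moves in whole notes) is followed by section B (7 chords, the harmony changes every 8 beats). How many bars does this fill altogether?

A: 27 × 4 = 108 beats = 27 bars.
B: 7 × 8 = 56 beats = 14 bars.
Total: 27 + 14 = 41 bars.

41 bars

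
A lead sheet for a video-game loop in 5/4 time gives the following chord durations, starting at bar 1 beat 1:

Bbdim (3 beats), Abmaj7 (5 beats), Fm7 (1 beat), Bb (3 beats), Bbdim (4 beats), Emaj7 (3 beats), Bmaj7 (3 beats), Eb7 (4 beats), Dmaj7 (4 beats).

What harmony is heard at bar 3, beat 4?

Bbdim

Beat 4 of bar 3 is beat (3−1)×5 + 4 = 14 overall.
Running totals: Bbdim ends at 3, Abmaj7 ends at 8, Fm7 ends at 9, Bb ends at 12, Bbdim ends at 16.
Beat 14 falls within Bbdim.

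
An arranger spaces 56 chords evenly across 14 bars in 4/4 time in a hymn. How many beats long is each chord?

14 bars × 4 beats/bar = 56 beats total.
56 beats ÷ 56 chords = 1 beats per chord.
(That is a quarter note.)

1 beat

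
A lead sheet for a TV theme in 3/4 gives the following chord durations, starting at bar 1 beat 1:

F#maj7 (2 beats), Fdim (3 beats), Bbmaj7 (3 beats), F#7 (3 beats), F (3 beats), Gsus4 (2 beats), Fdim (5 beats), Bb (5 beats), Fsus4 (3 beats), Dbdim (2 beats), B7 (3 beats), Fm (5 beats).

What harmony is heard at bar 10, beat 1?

Fsus4

Beat 1 of bar 10 is beat (10−1)×3 + 1 = 28 overall.
Running totals: F#maj7 ends at 2, Fdim ends at 5, Bbmaj7 ends at 8, F#7 ends at 11, F ends at 14, Gsus4 ends at 16, Fdim ends at 21, Bb ends at 26, Fsus4 ends at 29.
Beat 28 falls within Fsus4.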